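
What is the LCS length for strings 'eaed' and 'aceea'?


DP table for LCS of 'eaed' and 'aceea':
       a  c  e  e  a
    0  0  0  0  0  0
  e 0  0  0  1  1  1
  a 0  1  1  1  1  2
  e 0  1  1  2  2  2
  d 0  1  1  2  2  2
LCS: 'ea'
LCS length = 2

2


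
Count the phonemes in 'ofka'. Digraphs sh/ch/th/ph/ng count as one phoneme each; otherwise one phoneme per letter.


Parsing 'ofka' greedily, digraphs first:
  'o' -> vowel phoneme (phonemes so far: 1)
  'f' -> consonant phoneme (phonemes so far: 2)
  'k' -> consonant phoneme (phonemes so far: 3)
  'a' -> vowel phoneme (phonemes so far: 4)
Total phonemes: 4

4


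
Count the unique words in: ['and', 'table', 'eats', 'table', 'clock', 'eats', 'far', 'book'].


Listing all tokens and tracking unique types:
  Token 1: 'and' -> NEW (unique so far: 1)
  Token 2: 'table' -> NEW (unique so far: 2)
  Token 3: 'eats' -> NEW (unique so far: 3)
  Token 4: 'table' -> duplicate (unique so far: 3)
  Token 5: 'clock' -> NEW (unique so far: 4)
  Token 6: 'eats' -> duplicate (unique so far: 4)
  Token 7: 'far' -> NEW (unique so far: 5)
  Token 8: 'book' -> NEW (unique so far: 6)
Unique types: ('and', 'book', 'clock', 'eats', 'far', 'table')
Vocabulary size: 6

6


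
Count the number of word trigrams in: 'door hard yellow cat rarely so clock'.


Word trigrams from [7] words:
  Trigram 1: (door hard yellow)
  Trigram 2: (hard yellow cat)
  Trigram 3: (yellow cat rarely)
  Trigram 4: (cat rarely so)
  Trigram 5: (rarely so clock)
Total word trigrams: 7 - 2 = 5

5


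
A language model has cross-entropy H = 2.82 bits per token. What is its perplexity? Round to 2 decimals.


Perplexity formula: PP = 2^H
H = 2.82
PP = 2^2.82
Decompose: 2^2.82 = 2^2 * 2^0.82
2^2 = 4, 2^0.82 ~ 1.7654060
PP ~ 4 * 1.7654060 = 7.0616240
Rounded to 2 decimals: 7.06

7.06


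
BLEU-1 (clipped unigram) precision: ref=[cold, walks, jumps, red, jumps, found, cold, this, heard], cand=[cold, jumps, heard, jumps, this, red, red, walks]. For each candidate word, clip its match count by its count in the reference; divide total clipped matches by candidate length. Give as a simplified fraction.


Reference word counts: {'cold': 2, 'found': 1, 'heard': 1, 'jumps': 2, 'red': 1, 'this': 1, 'walks': 1}
Checking each candidate word (with clipping):
  'cold' -> in reference (ref count 2, used 1/2) -> match (matches: 1)
  'jumps' -> in reference (ref count 2, used 1/2) -> match (matches: 2)
  'heard' -> in reference (ref count 1, used 1/1) -> match (matches: 3)
  'jumps' -> in reference (ref count 2, used 2/2) -> match (matches: 4)
  'this' -> in reference (ref count 1, used 1/1) -> match (matches: 5)
  'red' -> in reference (ref count 1, used 1/1) -> match (matches: 6)
  'red' -> ref count 1 already used up (1/1) -> clipped, no match (matches: 6)
  'walks' -> in reference (ref count 1, used 1/1) -> match (matches: 7)
Clipped matches: 7, Candidate length: 8
Precision = 7/8

7/8


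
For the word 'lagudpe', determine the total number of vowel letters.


Scanning each character of 'lagudpe':
  Position 1: 'l' -> consonant (running count: 0)
  Position 2: 'a' -> vowel (running count: 1)
  Position 3: 'g' -> consonant (running count: 1)
  Position 4: 'u' -> vowel (running count: 2)
  Position 5: 'd' -> consonant (running count: 2)
  Position 6: 'p' -> consonant (running count: 2)
  Position 7: 'e' -> vowel (running count: 3)
Total vowels: 3

3


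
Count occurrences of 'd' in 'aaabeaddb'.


Scanning 'aaabeaddb' for 'd':
  Position 6: 'd' -> MATCH (count: 1)
  Position 7: 'd' -> MATCH (count: 2)
Total occurrences of 'd': 2

2


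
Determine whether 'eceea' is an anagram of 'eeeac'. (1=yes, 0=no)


Sort characters of 'eceea': 'aceee'
Sort characters of 'eeeac': 'aceee'
Sorted forms match -> they ARE anagrams
Result: 1

1


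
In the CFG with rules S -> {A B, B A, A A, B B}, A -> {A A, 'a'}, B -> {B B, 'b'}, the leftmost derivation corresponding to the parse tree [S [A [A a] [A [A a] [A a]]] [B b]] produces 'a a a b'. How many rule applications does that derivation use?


Every bracketed nonterminal node [X ...] in the tree is produced by exactly one rule application.
Reading the tree off as a leftmost derivation:
  Step 1: S  =>  A B   (applied S -> A B)
  Step 2: A B  =>  A A B   (applied A -> A A)
  Step 3: A A B  =>  a A B   (applied A -> a)
  Step 4: a A B  =>  a A A B   (applied A -> A A)
  Step 5: a A A B  =>  a a A B   (applied A -> a)
  Step 6: a a A B  =>  a a a B   (applied A -> a)
  Step 7: a a a B  =>  a a a b   (applied B -> b)
Final yield: a a a b
Total rewrite steps: 7

7


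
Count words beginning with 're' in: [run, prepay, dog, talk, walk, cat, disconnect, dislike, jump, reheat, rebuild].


Checking each word for prefix 're':
  'run' -> no (count: 0)
  'prepay' -> no (count: 0)
  'dog' -> no (count: 0)
  'talk' -> no (count: 0)
  'walk' -> no (count: 0)
  'cat' -> no (count: 0)
  'disconnect' -> no (count: 0)
  'dislike' -> no (count: 0)
  'jump' -> no (count: 0)
  'reheat' -> YES, starts with 're' (count: 1)
  'rebuild' -> YES, starts with 're' (count: 2)
Total with prefix 're': 2

2


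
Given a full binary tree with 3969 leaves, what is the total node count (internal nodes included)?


Leaf nodes (terminals): 3969
Internal nodes = n - 1 = 3969 - 1 = 3968
Total = leaves + internal = 3969 + 3968 = 7937

7937


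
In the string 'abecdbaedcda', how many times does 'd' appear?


Scanning 'abecdbaedcda' for 'd':
  Position 4: 'd' -> MATCH (count: 1)
  Position 8: 'd' -> MATCH (count: 2)
  Position 10: 'd' -> MATCH (count: 3)
Total occurrences of 'd': 3

3


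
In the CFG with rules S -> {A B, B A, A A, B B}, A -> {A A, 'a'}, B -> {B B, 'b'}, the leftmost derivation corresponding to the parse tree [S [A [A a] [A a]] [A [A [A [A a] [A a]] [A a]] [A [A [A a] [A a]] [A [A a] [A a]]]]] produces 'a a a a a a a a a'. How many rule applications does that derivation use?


Every bracketed nonterminal node [X ...] in the tree is produced by exactly one rule application.
Reading the tree off as a leftmost derivation:
  Step 1: S  =>  A A   (applied S -> A A)
  Step 2: A A  =>  A A A   (applied A -> A A)
  Step 3: A A A  =>  a A A   (applied A -> a)
  Step 4: a A A  =>  a a A   (applied A -> a)
  Step 5: a a A  =>  a a A A   (applied A -> A A)
  Step 6: a a A A  =>  a a A A A   (applied A -> A A)
  Step 7: a a A A A  =>  a a A A A A   (applied A -> A A)
  Step 8: a a A A A A  =>  a a a A A A   (applied A -> a)
  Step 9: a a a A A A  =>  a a a a A A   (applied A -> a)
  Step 10: a a a a A A  =>  a a a a a A   (applied A -> a)
  Step 11: a a a a a A  =>  a a a a a A A   (applied A -> A A)
  Step 12: a a a a a A A  =>  a a a a a A A A   (applied A -> A A)
  Step 13: a a a a a A A A  =>  a a a a a a A A   (applied A -> a)
  Step 14: a a a a a a A A  =>  a a a a a a a A   (applied A -> a)
  Step 15: a a a a a a a A  =>  a a a a a a a A A   (applied A -> A A)
  Step 16: a a a a a a a A A  =>  a a a a a a a a A   (applied A -> a)
  Step 17: a a a a a a a a A  =>  a a a a a a a a a   (applied A -> a)
Final yield: a a a a a a a a a
Total rewrite steps: 17

17


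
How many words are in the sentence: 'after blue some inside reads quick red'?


Counting words by splitting on spaces:
  Word 1: 'after'
  Word 2: 'blue'
  Word 3: 'some'
  Word 4: 'inside'
  Word 5: 'reads'
  Word 6: 'quick'
  Word 7: 'red'
Total words: 7

7


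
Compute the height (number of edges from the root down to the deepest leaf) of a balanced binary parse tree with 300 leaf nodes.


In a balanced binary tree with n leaves the deepest leaf is ceil(log2(n)) edges below the root.
log2(300) = 8.2288
ceil(8.2288) = 9
height (edges) = 9

9


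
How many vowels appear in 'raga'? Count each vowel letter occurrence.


Scanning each character of 'raga':
  Position 1: 'r' -> consonant (running count: 0)
  Position 2: 'a' -> vowel (running count: 1)
  Position 3: 'g' -> consonant (running count: 1)
  Position 4: 'a' -> vowel (running count: 2)
Total vowels: 2

2


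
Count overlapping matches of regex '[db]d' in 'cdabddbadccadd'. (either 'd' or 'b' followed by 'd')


Pattern: [db]d means either 'd' or 'b' followed by 'd'.
Scanning 'cdabddbadccadd' position-by-position:
  Pos 0: window 'cd' -> no
  Pos 1: window 'da' -> no
  Pos 2: window 'ab' -> no
  Pos 3: window 'bd' -> MATCH
  Pos 4: window 'dd' -> MATCH
  Pos 5: window 'db' -> no
  Pos 6: window 'ba' -> no
  Pos 7: window 'ad' -> no
  Pos 8: window 'dc' -> no
  Pos 9: window 'cc' -> no
  Pos 10: window 'ca' -> no
  Pos 11: window 'ad' -> no
  Pos 12: window 'dd' -> MATCH
  Pos 13: window 'd' -> no
Total matches: 3

3


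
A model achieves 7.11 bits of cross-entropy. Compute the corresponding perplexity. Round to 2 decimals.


Perplexity formula: PP = 2^H
H = 7.11
PP = 2^7.11
Decompose: 2^7.11 = 2^7 * 2^0.11
2^7 = 128, 2^0.11 ~ 1.0792282
PP ~ 128 * 1.0792282 = 138.1412096
Rounded to 2 decimals: 138.14

138.14


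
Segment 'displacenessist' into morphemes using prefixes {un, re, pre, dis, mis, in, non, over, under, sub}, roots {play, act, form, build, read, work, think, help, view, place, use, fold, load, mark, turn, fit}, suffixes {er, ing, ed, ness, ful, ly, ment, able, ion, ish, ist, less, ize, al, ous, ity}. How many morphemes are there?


Segmenting 'displacenessist' against the inventory:
  'dis' -> prefix (morpheme 1)
  'place' -> root (morpheme 2)
  'ness' -> suffix (morpheme 3)
  'ist' -> suffix (morpheme 4)
Total morphemes: 4

4


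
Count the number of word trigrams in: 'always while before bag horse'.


Word trigrams from [5] words:
  Trigram 1: (always while before)
  Trigram 2: (while before bag)
  Trigram 3: (before bag horse)
Total word trigrams: 5 - 2 = 3

3


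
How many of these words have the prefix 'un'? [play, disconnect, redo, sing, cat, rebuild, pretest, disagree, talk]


Checking each word for prefix 'un':
  'play' -> no (count: 0)
  'disconnect' -> no (count: 0)
  'redo' -> no (count: 0)
  'sing' -> no (count: 0)
  'cat' -> no (count: 0)
  'rebuild' -> no (count: 0)
  'pretest' -> no (count: 0)
  'disagree' -> no (count: 0)
  'talk' -> no (count: 0)
Total with prefix 'un': 0

0


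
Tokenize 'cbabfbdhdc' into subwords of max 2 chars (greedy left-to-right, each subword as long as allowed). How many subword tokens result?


'cbabfbdhdc' has 10 characters.
Chunking with max size 2:
  Chunk 1: 'cb' (positions 0-1)
  Chunk 2: 'ab' (positions 2-3)
  Chunk 3: 'fb' (positions 4-5)
  Chunk 4: 'dh' (positions 6-7)
  Chunk 5: 'dc' (positions 8-9)
Total chunks: ceil(10 / 2) = 5

5


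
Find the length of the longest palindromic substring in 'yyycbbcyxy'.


Scanning 'yyycbbcyxy' for palindromic substrings.
Substring at positions 2-7: 'ycbbcy'.
Check: reverse('ycbbcy') = 'ycbbcy' -> palindrome confirmed.
Neighbouring characters ('y' / 'x') break symmetry, so it cannot extend further.
No longer palindromic substring exists; longest length = 6

6


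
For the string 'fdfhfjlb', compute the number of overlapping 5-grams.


String 'fdfhfjlb' has length L = 8.
Number of overlapping n-grams = L - n + 1
Substituting: 8 - 5 + 1 = 4

4


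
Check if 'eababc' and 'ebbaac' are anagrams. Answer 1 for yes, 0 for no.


Sort characters of 'eababc': 'aabbce'
Sort characters of 'ebbaac': 'aabbce'
Sorted forms match -> they ARE anagrams
Result: 1

1


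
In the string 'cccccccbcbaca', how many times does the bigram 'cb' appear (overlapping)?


Scanning 'cccccccbcbaca' for bigram 'cb':
  Position 0: 'cc' -> no
  Position 1: 'cc' -> no
  Position 2: 'cc' -> no
  Position 3: 'cc' -> no
  Position 4: 'cc' -> no
  Position 5: 'cc' -> no
  Position 6: 'cb' -> MATCH
  Position 7: 'bc' -> no
  Position 8: 'cb' -> MATCH
  Position 9: 'ba' -> no
  Position 10: 'ac' -> no
  Position 11: 'ca' -> no
Total matches: 2

2


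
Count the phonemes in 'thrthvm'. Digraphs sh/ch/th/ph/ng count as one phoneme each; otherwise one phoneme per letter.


Parsing 'thrthvm' greedily, digraphs first:
  'th' -> digraph (1 consonant phoneme) (phonemes so far: 1)
  'r' -> consonant phoneme (phonemes so far: 2)
  'th' -> digraph (1 consonant phoneme) (phonemes so far: 3)
  'v' -> consonant phoneme (phonemes so far: 4)
  'm' -> consonant phoneme (phonemes so far: 5)
Total phonemes: 5

5


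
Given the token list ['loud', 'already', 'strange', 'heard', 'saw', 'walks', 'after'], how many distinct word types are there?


Listing all tokens and tracking unique types:
  Token 1: 'loud' -> NEW (unique so far: 1)
  Token 2: 'already' -> NEW (unique so far: 2)
  Token 3: 'strange' -> NEW (unique so far: 3)
  Token 4: 'heard' -> NEW (unique so far: 4)
  Token 5: 'saw' -> NEW (unique so far: 5)
  Token 6: 'walks' -> NEW (unique so far: 6)
  Token 7: 'after' -> NEW (unique so far: 7)
Unique types: ('after', 'already', 'heard', 'loud', 'saw', 'strange', 'walks')
Vocabulary size: 7

7


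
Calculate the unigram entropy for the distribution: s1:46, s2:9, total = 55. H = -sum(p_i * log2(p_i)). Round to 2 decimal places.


Computing entropy H = -sum(p_i * log2(p_i)):
  s1: p = 46/55 = 0.8364, -p*log2(p) = 0.2156
  s2: p = 9/55 = 0.1636, -p*log2(p) = 0.4273
H = sum of terms = 0.6429
Rounded to 2 decimals: 0.64

0.64


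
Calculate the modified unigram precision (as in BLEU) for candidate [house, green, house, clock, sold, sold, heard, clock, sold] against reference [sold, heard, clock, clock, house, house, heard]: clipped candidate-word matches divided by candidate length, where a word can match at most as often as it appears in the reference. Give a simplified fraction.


Reference word counts: {'clock': 2, 'heard': 2, 'house': 2, 'sold': 1}
Checking each candidate word (with clipping):
  'house' -> in reference (ref count 2, used 1/2) -> match (matches: 1)
  'green' -> not in reference -> no match (matches: 1)
  'house' -> in reference (ref count 2, used 2/2) -> match (matches: 2)
  'clock' -> in reference (ref count 2, used 1/2) -> match (matches: 3)
  'sold' -> in reference (ref count 1, used 1/1) -> match (matches: 4)
  'sold' -> ref count 1 already used up (1/1) -> clipped, no match (matches: 4)
  'heard' -> in reference (ref count 2, used 1/2) -> match (matches: 5)
  'clock' -> in reference (ref count 2, used 2/2) -> match (matches: 6)
  'sold' -> ref count 1 already used up (1/1) -> clipped, no match (matches: 6)
Clipped matches: 6, Candidate length: 9
Precision = 6/9 = 2/3

2/3


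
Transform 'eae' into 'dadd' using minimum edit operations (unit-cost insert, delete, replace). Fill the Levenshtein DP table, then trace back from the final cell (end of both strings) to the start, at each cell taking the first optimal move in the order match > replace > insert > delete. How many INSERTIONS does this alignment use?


Edit distance = 3. Backtracking from cell (3, 4) with preference match > replace > insert > delete,
then listing the resulting alignment 'eae' -> 'dadd' left to right:
  Step 1: replace e->d
  Step 2: keep 'a'
  Step 3: insert 'd' [insertion #1]
  Step 4: replace e->d
Total insertions: 1

1


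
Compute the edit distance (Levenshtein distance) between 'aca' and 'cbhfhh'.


Building DP table for s1='aca' (len 3) and s2='cbhfhh' (len 6):
       c  b  h  f  h  h
    0  1  2  3  4  5  6
  a 1  1  2  3  4  5  6
  c 2  1  2  3  4  5  6
  a 3  2  2  3  4  5  6
Edit distance = dp[3][6] = 6

6


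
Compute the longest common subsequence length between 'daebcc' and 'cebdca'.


DP table for LCS of 'daebcc' and 'cebdca':
       c  e  b  d  c  a
    0  0  0  0  0  0  0
  d 0  0  0  0  1  1  1
  a 0  0  0  0  1  1  2
  e 0  0  1  1  1  1  2
  b 0  0  1  2  2  2  2
  c 0  1  1  2  2  3  3
  c 0  1  1  2  2  3  3
LCS: 'ebc'
LCS length = 3

3


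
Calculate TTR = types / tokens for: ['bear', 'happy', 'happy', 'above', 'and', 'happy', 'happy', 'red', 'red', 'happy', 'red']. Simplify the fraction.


Tokens: 11
Unique types: ('above', 'and', 'bear', 'happy', 'red') = 5
TTR = 5/11
Already in lowest terms.

5/11


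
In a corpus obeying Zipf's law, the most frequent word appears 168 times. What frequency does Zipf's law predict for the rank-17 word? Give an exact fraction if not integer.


Zipf's law: freq(rank) = f1 / rank
f1 = 168, rank = 17
freq = 168 / 17
GCD(168, 17) = 1
Simplified: 168/17

168/17


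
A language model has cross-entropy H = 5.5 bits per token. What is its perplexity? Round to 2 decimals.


Perplexity formula: PP = 2^H
H = 5.5
PP = 2^5.5
Decompose: 2^5.5 = 2^5 * 2^0.5 = 2^5 * sqrt(2)
2^5 = 32, sqrt(2) ~ 1.4142136
PP ~ 32 * 1.4142136 = 45.2548352
Rounded to 2 decimals: 45.25

45.25


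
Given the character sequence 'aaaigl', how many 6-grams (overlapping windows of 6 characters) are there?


String 'aaaigl' has length L = 6.
Number of overlapping n-grams = L - n + 1
Substituting: 6 - 6 + 1 = 1

1


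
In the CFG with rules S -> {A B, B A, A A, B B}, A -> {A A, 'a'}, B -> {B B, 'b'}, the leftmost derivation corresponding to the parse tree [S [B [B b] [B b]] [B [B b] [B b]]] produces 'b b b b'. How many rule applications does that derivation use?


Every bracketed nonterminal node [X ...] in the tree is produced by exactly one rule application.
Reading the tree off as a leftmost derivation:
  Step 1: S  =>  B B   (applied S -> B B)
  Step 2: B B  =>  B B B   (applied B -> B B)
  Step 3: B B B  =>  b B B   (applied B -> b)
  Step 4: b B B  =>  b b B   (applied B -> b)
  Step 5: b b B  =>  b b B B   (applied B -> B B)
  Step 6: b b B B  =>  b b b B   (applied B -> b)
  Step 7: b b b B  =>  b b b b   (applied B -> b)
Final yield: b b b b
Total rewrite steps: 7

7


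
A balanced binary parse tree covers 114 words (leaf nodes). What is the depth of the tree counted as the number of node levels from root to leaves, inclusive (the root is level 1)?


In a balanced binary tree with n leaves the deepest leaf is ceil(log2(n)) edges below the root,
so counting node levels inclusive of root and leaves gives ceil(log2(n)) + 1 levels.
log2(114) = 6.8329
ceil(6.8329) = 7
levels = 7 + 1 = 8

8


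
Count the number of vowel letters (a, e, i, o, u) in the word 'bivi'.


Scanning each character of 'bivi':
  Position 1: 'b' -> consonant (running count: 0)
  Position 2: 'i' -> vowel (running count: 1)
  Position 3: 'v' -> consonant (running count: 1)
  Position 4: 'i' -> vowel (running count: 2)
Total vowels: 2

2


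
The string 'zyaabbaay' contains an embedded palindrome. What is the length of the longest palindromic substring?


Scanning 'zyaabbaay' for palindromic substrings.
Substring at positions 1-8: 'yaabbaay'.
Check: reverse('yaabbaay') = 'yaabbaay' -> palindrome confirmed.
Neighbouring characters ('z' / '-') break symmetry, so it cannot extend further.
No longer palindromic substring exists; longest length = 8

8


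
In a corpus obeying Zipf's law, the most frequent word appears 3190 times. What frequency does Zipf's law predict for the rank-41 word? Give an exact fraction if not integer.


Zipf's law: freq(rank) = f1 / rank
f1 = 3190, rank = 41
freq = 3190 / 41
GCD(3190, 41) = 1
Simplified: 3190/41

3190/41


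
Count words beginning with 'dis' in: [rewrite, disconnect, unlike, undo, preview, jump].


Checking each word for prefix 'dis':
  'rewrite' -> no (count: 0)
  'disconnect' -> YES, starts with 'dis' (count: 1)
  'unlike' -> no (count: 1)
  'undo' -> no (count: 1)
  'preview' -> no (count: 1)
  'jump' -> no (count: 1)
Total with prefix 'dis': 1

1


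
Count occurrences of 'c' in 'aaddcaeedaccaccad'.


Scanning 'aaddcaeedaccaccad' for 'c':
  Position 4: 'c' -> MATCH (count: 1)
  Position 10: 'c' -> MATCH (count: 2)
  Position 11: 'c' -> MATCH (count: 3)
  Position 13: 'c' -> MATCH (count: 4)
  Position 14: 'c' -> MATCH (count: 5)
Total occurrences of 'c': 5

5


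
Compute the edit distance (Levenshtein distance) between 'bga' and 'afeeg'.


Building DP table for s1='bga' (len 3) and s2='afeeg' (len 5):
       a  f  e  e  g
    0  1  2  3  4  5
  b 1  1  2  3  4  5
  g 2  2  2  3  4  4
  a 3  2  3  3  4  5
Edit distance = dp[3][5] = 5

5


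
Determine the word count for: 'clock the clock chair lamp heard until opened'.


Counting words by splitting on spaces:
  Word 1: 'clock'
  Word 2: 'the'
  Word 3: 'clock'
  Word 4: 'chair'
  Word 5: 'lamp'
  Word 6: 'heard'
  Word 7: 'until'
  Word 8: 'opened'
Total words: 8

8


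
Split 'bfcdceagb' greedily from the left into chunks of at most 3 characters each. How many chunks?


'bfcdceagb' has 9 characters.
Chunking with max size 3:
  Chunk 1: 'bfc' (positions 0-2)
  Chunk 2: 'dce' (positions 3-5)
  Chunk 3: 'agb' (positions 6-8)
Total chunks: ceil(9 / 3) = 3

3


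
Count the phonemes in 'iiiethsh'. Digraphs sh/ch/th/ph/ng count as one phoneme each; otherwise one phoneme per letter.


Parsing 'iiiethsh' greedily, digraphs first:
  'i' -> vowel phoneme (phonemes so far: 1)
  'i' -> vowel phoneme (phonemes so far: 2)
  'i' -> vowel phoneme (phonemes so far: 3)
  'e' -> vowel phoneme (phonemes so far: 4)
  'th' -> digraph (1 consonant phoneme) (phonemes so far: 5)
  'sh' -> digraph (1 consonant phoneme) (phonemes so far: 6)
Total phonemes: 6

6


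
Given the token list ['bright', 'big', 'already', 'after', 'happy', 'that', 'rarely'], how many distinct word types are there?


Listing all tokens and tracking unique types:
  Token 1: 'bright' -> NEW (unique so far: 1)
  Token 2: 'big' -> NEW (unique so far: 2)
  Token 3: 'already' -> NEW (unique so far: 3)
  Token 4: 'after' -> NEW (unique so far: 4)
  Token 5: 'happy' -> NEW (unique so far: 5)
  Token 6: 'that' -> NEW (unique so far: 6)
  Token 7: 'rarely' -> NEW (unique so far: 7)
Unique types: ('after', 'already', 'big', 'bright', 'happy', 'rarely', 'that')
Vocabulary size: 7

7


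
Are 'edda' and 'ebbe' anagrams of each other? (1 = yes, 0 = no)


Sort characters of 'edda': 'adde'
Sort characters of 'ebbe': 'bbee'
Sorted forms differ -> they are NOT anagrams
Result: 0

0


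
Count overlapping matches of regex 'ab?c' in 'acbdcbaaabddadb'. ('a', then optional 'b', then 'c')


Pattern: ab?c means 'a', then optional 'b', then 'c'.
Scanning 'acbdcbaaabddadb' position-by-position:
  Pos 0: window 'acb' -> MATCH
  Pos 1: window 'cbd' -> no
  Pos 2: window 'bdc' -> no
  Pos 3: window 'dcb' -> no
  Pos 4: window 'cba' -> no
  Pos 5: window 'baa' -> no
  Pos 6: window 'aaa' -> no
  Pos 7: window 'aab' -> no
  Pos 8: window 'abd' -> no
  Pos 9: window 'bdd' -> no
  Pos 10: window 'dda' -> no
  Pos 11: window 'dad' -> no
  Pos 12: window 'adb' -> no
  Pos 13: window 'db' -> no
  Pos 14: window 'b' -> no
Total matches: 1

1


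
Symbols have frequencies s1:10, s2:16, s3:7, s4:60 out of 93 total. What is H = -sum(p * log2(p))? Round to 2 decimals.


Computing entropy H = -sum(p_i * log2(p_i)):
  s1: p = 10/93 = 0.1075, -p*log2(p) = 0.3459
  s2: p = 16/93 = 0.1720, -p*log2(p) = 0.4368
  s3: p = 7/93 = 0.0753, -p*log2(p) = 0.2809
  s4: p = 60/93 = 0.6452, -p*log2(p) = 0.4079
H = sum of terms = 1.4715
Rounded to 2 decimals: 1.47

1.47


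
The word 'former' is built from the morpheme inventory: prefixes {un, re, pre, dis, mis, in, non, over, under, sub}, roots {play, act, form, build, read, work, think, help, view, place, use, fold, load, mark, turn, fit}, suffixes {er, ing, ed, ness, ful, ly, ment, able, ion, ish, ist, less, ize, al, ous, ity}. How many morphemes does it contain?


Segmenting 'former' against the inventory:
  'form' -> root (morpheme 1)
  'er' -> suffix (morpheme 2)
Total morphemes: 2

2


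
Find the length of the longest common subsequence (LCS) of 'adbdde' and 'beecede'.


DP table for LCS of 'adbdde' and 'beecede':
       b  e  e  c  e  d  e
    0  0  0  0  0  0  0  0
  a 0  0  0  0  0  0  0  0
  d 0  0  0  0  0  0  1  1
  b 0  1  1  1  1  1  1  1
  d 0  1  1  1  1  1  2  2
  d 0  1  1  1  1  1  2  2
  e 0  1  2  2  2  2  2  3
LCS: 'bde'
LCS length = 3

3


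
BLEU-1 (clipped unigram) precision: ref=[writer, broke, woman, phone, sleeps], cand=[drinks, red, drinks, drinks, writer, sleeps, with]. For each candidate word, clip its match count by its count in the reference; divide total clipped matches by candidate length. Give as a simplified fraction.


Reference word counts: {'broke': 1, 'phone': 1, 'sleeps': 1, 'woman': 1, 'writer': 1}
Checking each candidate word (with clipping):
  'drinks' -> not in reference -> no match (matches: 0)
  'red' -> not in reference -> no match (matches: 0)
  'drinks' -> not in reference -> no match (matches: 0)
  'drinks' -> not in reference -> no match (matches: 0)
  'writer' -> in reference (ref count 1, used 1/1) -> match (matches: 1)
  'sleeps' -> in reference (ref count 1, used 1/1) -> match (matches: 2)
  'with' -> not in reference -> no match (matches: 2)
Clipped matches: 2, Candidate length: 7
Precision = 2/7

2/7


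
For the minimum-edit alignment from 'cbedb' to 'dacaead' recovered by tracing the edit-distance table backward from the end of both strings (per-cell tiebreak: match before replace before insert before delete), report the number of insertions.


Edit distance = 5. Backtracking from cell (5, 7) with preference match > replace > insert > delete,
then listing the resulting alignment 'cbedb' -> 'dacaead' left to right:
  Step 1: insert 'd' [insertion #1]
  Step 2: insert 'a' [insertion #2]
  Step 3: keep 'c'
  Step 4: replace b->a
  Step 5: keep 'e'
  Step 6: replace d->a
  Step 7: replace b->d
Total insertions: 2

2


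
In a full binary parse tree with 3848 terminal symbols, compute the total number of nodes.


Leaf nodes (terminals): 3848
Internal nodes = n - 1 = 3848 - 1 = 3847
Total = leaves + internal = 3848 + 3847 = 7695

7695


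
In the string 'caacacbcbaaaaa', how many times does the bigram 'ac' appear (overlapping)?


Scanning 'caacacbcbaaaaa' for bigram 'ac':
  Position 0: 'ca' -> no
  Position 1: 'aa' -> no
  Position 2: 'ac' -> MATCH
  Position 3: 'ca' -> no
  Position 4: 'ac' -> MATCH
  Position 5: 'cb' -> no
  Position 6: 'bc' -> no
  Position 7: 'cb' -> no
  Position 8: 'ba' -> no
  Position 9: 'aa' -> no
  Position 10: 'aa' -> no
  Position 11: 'aa' -> no
  Position 12: 'aa' -> no
Total matches: 2

2


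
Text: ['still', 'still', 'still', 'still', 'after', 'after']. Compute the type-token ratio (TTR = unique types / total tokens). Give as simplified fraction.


Tokens: 6
Unique types: ('after', 'still') = 2
TTR = 2/6
Simplify: divide both by 2 -> 1/3
TTR = 1/3

1/3


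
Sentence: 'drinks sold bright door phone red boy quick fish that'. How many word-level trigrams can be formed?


Word trigrams from [10] words:
  Trigram 1: (drinks sold bright)
  Trigram 2: (sold bright door)
  Trigram 3: (bright door phone)
  Trigram 4: (door phone red)
  Trigram 5: (phone red boy)
  Trigram 6: (red boy quick)
  Trigram 7: (boy quick fish)
  Trigram 8: (quick fish that)
Total word trigrams: 10 - 2 = 8

8


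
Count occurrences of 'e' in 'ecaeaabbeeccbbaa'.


Scanning 'ecaeaabbeeccbbaa' for 'e':
  Position 0: 'e' -> MATCH (count: 1)
  Position 3: 'e' -> MATCH (count: 2)
  Position 8: 'e' -> MATCH (count: 3)
  Position 9: 'e' -> MATCH (count: 4)
Total occurrences of 'e': 4

4


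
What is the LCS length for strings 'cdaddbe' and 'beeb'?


DP table for LCS of 'cdaddbe' and 'beeb':
       b  e  e  b
    0  0  0  0  0
  c 0  0  0  0  0
  d 0  0  0  0  0
  a 0  0  0  0  0
  d 0  0  0  0  0
  d 0  0  0  0  0
  b 0  1  1  1  1
  e 0  1  2  2  2
LCS: 'be'
LCS length = 2

2


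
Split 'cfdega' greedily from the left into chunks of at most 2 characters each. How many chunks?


'cfdega' has 6 characters.
Chunking with max size 2:
  Chunk 1: 'cf' (positions 0-1)
  Chunk 2: 'de' (positions 2-3)
  Chunk 3: 'ga' (positions 4-5)
Total chunks: ceil(6 / 2) = 3

3


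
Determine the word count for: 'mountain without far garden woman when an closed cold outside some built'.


Counting words by splitting on spaces:
  Word 1: 'mountain'
  Word 2: 'without'
  Word 3: 'far'
  Word 4: 'garden'
  Word 5: 'woman'
  Word 6: 'when'
  Word 7: 'an'
  Word 8: 'closed'
  Word 9: 'cold'
  Word 10: 'outside'
  Word 11: 'some'
  Word 12: 'built'
Total words: 12

12


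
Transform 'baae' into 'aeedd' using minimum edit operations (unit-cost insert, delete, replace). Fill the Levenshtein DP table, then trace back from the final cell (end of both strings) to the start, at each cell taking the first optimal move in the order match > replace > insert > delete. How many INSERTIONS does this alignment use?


Edit distance = 4. Backtracking from cell (4, 5) with preference match > replace > insert > delete,
then listing the resulting alignment 'baae' -> 'aeedd' left to right:
  Step 1: delete 'b'
  Step 2: keep 'a'
  Step 3: replace a->e
  Step 4: keep 'e'
  Step 5: insert 'd' [insertion #1]
  Step 6: insert 'd' [insertion #2]
Total insertions: 2

2


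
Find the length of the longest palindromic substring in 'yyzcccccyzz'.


Scanning 'yyzcccccyzz' for palindromic substrings.
Substring at positions 3-7: 'ccccc'.
Check: reverse('ccccc') = 'ccccc' -> palindrome confirmed.
Neighbouring characters ('z' / 'y') break symmetry, so it cannot extend further.
No longer palindromic substring exists; longest length = 5

5


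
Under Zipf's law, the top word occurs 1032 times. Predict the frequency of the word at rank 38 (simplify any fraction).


Zipf's law: freq(rank) = f1 / rank
f1 = 1032, rank = 38
freq = 1032 / 38
GCD(1032, 38) = 2
Simplified: 516/19

516/19


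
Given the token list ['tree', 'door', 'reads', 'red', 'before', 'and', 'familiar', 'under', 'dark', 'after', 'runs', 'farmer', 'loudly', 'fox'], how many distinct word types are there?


Listing all tokens and tracking unique types:
  Token 1: 'tree' -> NEW (unique so far: 1)
  Token 2: 'door' -> NEW (unique so far: 2)
  Token 3: 'reads' -> NEW (unique so far: 3)
  Token 4: 'red' -> NEW (unique so far: 4)
  Token 5: 'before' -> NEW (unique so far: 5)
  Token 6: 'and' -> NEW (unique so far: 6)
  Token 7: 'familiar' -> NEW (unique so far: 7)
  Token 8: 'under' -> NEW (unique so far: 8)
  Token 9: 'dark' -> NEW (unique so far: 9)
  Token 10: 'after' -> NEW (unique so far: 10)
  Token 11: 'runs' -> NEW (unique so far: 11)
  Token 12: 'farmer' -> NEW (unique so far: 12)
  Token 13: 'loudly' -> NEW (unique so far: 13)
  Token 14: 'fox' -> NEW (unique so far: 14)
Unique types: ('after', 'and', 'before', 'dark', 'door', 'familiar', 'farmer', 'fox', 'loudly', 'reads', 'red', 'runs', 'tree', 'under')
Vocabulary size: 14

14


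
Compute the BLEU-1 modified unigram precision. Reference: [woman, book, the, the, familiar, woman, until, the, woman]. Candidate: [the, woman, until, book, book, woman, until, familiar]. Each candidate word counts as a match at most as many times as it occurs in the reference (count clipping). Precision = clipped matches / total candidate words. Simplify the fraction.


Reference word counts: {'book': 1, 'familiar': 1, 'the': 3, 'until': 1, 'woman': 3}
Checking each candidate word (with clipping):
  'the' -> in reference (ref count 3, used 1/3) -> match (matches: 1)
  'woman' -> in reference (ref count 3, used 1/3) -> match (matches: 2)
  'until' -> in reference (ref count 1, used 1/1) -> match (matches: 3)
  'book' -> in reference (ref count 1, used 1/1) -> match (matches: 4)
  'book' -> ref count 1 already used up (1/1) -> clipped, no match (matches: 4)
  'woman' -> in reference (ref count 3, used 2/3) -> match (matches: 5)
  'until' -> ref count 1 already used up (1/1) -> clipped, no match (matches: 5)
  'familiar' -> in reference (ref count 1, used 1/1) -> match (matches: 6)
Clipped matches: 6, Candidate length: 8
Precision = 6/8 = 3/4

3/4


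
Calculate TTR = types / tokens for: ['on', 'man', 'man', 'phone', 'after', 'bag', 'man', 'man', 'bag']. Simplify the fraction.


Tokens: 9
Unique types: ('after', 'bag', 'man', 'on', 'phone') = 5
TTR = 5/9
Already in lowest terms.

5/9


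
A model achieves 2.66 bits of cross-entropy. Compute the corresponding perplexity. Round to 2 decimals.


Perplexity formula: PP = 2^H
H = 2.66
PP = 2^2.66
Decompose: 2^2.66 = 2^2 * 2^0.66
2^2 = 4, 2^0.66 ~ 1.5800826
PP ~ 4 * 1.5800826 = 6.3203304
Rounded to 2 decimals: 6.32

6.32


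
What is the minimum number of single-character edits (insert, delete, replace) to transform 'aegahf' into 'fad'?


Building DP table for s1='aegahf' (len 6) and s2='fad' (len 3):
       f  a  d
    0  1  2  3
  a 1  1  1  2
  e 2  2  2  2
  g 3  3  3  3
  a 4  4  3  4
  h 5  5  4  4
  f 6  5  5  5
Edit distance = dp[6][3] = 5

5


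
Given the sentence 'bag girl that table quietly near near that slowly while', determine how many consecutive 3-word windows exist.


Word trigrams from [10] words:
  Trigram 1: (bag girl that)
  Trigram 2: (girl that table)
  Trigram 3: (that table quietly)
  Trigram 4: (table quietly near)
  Trigram 5: (quietly near near)
  Trigram 6: (near near that)
  Trigram 7: (near that slowly)
  Trigram 8: (that slowly while)
Total word trigrams: 10 - 2 = 8

8


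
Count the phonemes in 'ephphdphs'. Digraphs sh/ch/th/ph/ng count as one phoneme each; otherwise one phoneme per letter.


Parsing 'ephphdphs' greedily, digraphs first:
  'e' -> vowel phoneme (phonemes so far: 1)
  'ph' -> digraph (1 consonant phoneme) (phonemes so far: 2)
  'ph' -> digraph (1 consonant phoneme) (phonemes so far: 3)
  'd' -> consonant phoneme (phonemes so far: 4)
  'ph' -> digraph (1 consonant phoneme) (phonemes so far: 5)
  's' -> consonant phoneme (phonemes so far: 6)
Total phonemes: 6

6


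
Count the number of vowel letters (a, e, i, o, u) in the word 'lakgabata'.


Scanning each character of 'lakgabata':
  Position 1: 'l' -> consonant (running count: 0)
  Position 2: 'a' -> vowel (running count: 1)
  Position 3: 'k' -> consonant (running count: 1)
  Position 4: 'g' -> consonant (running count: 1)
  Position 5: 'a' -> vowel (running count: 2)
  Position 6: 'b' -> consonant (running count: 2)
  Position 7: 'a' -> vowel (running count: 3)
  Position 8: 't' -> consonant (running count: 3)
  Position 9: 'a' -> vowel (running count: 4)
Total vowels: 4

4


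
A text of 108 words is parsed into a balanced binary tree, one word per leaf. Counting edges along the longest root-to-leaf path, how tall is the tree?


In a balanced binary tree with n leaves the deepest leaf is ceil(log2(n)) edges below the root.
log2(108) = 6.7549
ceil(6.7549) = 7
height (edges) = 7

7


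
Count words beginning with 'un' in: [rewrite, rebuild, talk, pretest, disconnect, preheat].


Checking each word for prefix 'un':
  'rewrite' -> no (count: 0)
  'rebuild' -> no (count: 0)
  'talk' -> no (count: 0)
  'pretest' -> no (count: 0)
  'disconnect' -> no (count: 0)
  'preheat' -> no (count: 0)
Total with prefix 'un': 0

0


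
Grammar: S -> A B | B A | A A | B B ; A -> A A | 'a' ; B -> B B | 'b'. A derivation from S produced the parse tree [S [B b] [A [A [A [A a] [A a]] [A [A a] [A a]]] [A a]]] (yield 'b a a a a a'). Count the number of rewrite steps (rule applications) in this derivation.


Every bracketed nonterminal node [X ...] in the tree is produced by exactly one rule application.
Reading the tree off as a leftmost derivation:
  Step 1: S  =>  B A   (applied S -> B A)
  Step 2: B A  =>  b A   (applied B -> b)
  Step 3: b A  =>  b A A   (applied A -> A A)
  Step 4: b A A  =>  b A A A   (applied A -> A A)
  Step 5: b A A A  =>  b A A A A   (applied A -> A A)
  Step 6: b A A A A  =>  b a A A A   (applied A -> a)
  Step 7: b a A A A  =>  b a a A A   (applied A -> a)
  Step 8: b a a A A  =>  b a a A A A   (applied A -> A A)
  Step 9: b a a A A A  =>  b a a a A A   (applied A -> a)
  Step 10: b a a a A A  =>  b a a a a A   (applied A -> a)
  Step 11: b a a a a A  =>  b a a a a a   (applied A -> a)
Final yield: b a a a a a
Total rewrite steps: 11

11


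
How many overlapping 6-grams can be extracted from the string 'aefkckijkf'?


String 'aefkckijkf' has length L = 10.
Number of overlapping n-grams = L - n + 1
Substituting: 10 - 6 + 1 = 5

5


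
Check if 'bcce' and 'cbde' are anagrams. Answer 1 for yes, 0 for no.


Sort characters of 'bcce': 'bcce'
Sort characters of 'cbde': 'bcde'
Sorted forms differ -> they are NOT anagrams
Result: 0

0


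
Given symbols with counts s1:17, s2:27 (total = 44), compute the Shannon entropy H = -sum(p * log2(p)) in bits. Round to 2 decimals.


Computing entropy H = -sum(p_i * log2(p_i)):
  s1: p = 17/44 = 0.3864, -p*log2(p) = 0.5301
  s2: p = 27/44 = 0.6136, -p*log2(p) = 0.4323
H = sum of terms = 0.9624
Rounded to 2 decimals: 0.96

0.96


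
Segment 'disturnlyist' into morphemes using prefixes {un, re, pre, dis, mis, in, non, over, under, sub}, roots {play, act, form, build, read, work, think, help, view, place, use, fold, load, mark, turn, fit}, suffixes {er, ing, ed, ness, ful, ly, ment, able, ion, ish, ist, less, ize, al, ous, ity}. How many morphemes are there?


Segmenting 'disturnlyist' against the inventory:
  'dis' -> prefix (morpheme 1)
  'turn' -> root (morpheme 2)
  'ly' -> suffix (morpheme 3)
  'ist' -> suffix (morpheme 4)
Total morphemes: 4

4


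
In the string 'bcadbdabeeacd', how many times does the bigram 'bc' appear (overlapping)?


Scanning 'bcadbdabeeacd' for bigram 'bc':
  Position 0: 'bc' -> MATCH
  Position 1: 'ca' -> no
  Position 2: 'ad' -> no
  Position 3: 'db' -> no
  Position 4: 'bd' -> no
  Position 5: 'da' -> no
  Position 6: 'ab' -> no
  Position 7: 'be' -> no
  Position 8: 'ee' -> no
  Position 9: 'ea' -> no
  Position 10: 'ac' -> no
  Position 11: 'cd' -> no
Total matches: 1

1


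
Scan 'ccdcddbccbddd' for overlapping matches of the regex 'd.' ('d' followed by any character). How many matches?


Pattern: d. means 'd' followed by any character.
Scanning 'ccdcddbccbddd' position-by-position:
  Pos 0: window 'cc' -> no
  Pos 1: window 'cd' -> no
  Pos 2: window 'dc' -> MATCH
  Pos 3: window 'cd' -> no
  Pos 4: window 'dd' -> MATCH
  Pos 5: window 'db' -> MATCH
  Pos 6: window 'bc' -> no
  Pos 7: window 'cc' -> no
  Pos 8: window 'cb' -> no
  Pos 9: window 'bd' -> no
  Pos 10: window 'dd' -> MATCH
  Pos 11: window 'dd' -> MATCH
  Pos 12: window 'd' -> no
Total matches: 5

5


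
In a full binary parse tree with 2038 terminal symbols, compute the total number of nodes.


Leaf nodes (terminals): 2038
Internal nodes = n - 1 = 2038 - 1 = 2037
Total = leaves + internal = 2038 + 2037 = 4075

4075


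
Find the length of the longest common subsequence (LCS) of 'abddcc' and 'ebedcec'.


DP table for LCS of 'abddcc' and 'ebedcec':
       e  b  e  d  c  e  c
    0  0  0  0  0  0  0  0
  a 0  0  0  0  0  0  0  0
  b 0  0  1  1  1  1  1  1
  d 0  0  1  1  2  2  2  2
  d 0  0  1  1  2  2  2  2
  c 0  0  1  1  2  3  3  3
  c 0  0  1  1  2  3  3  4
LCS: 'bdcc'
LCS length = 4

4


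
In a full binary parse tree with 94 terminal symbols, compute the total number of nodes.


Leaf nodes (terminals): 94
Internal nodes = n - 1 = 94 - 1 = 93
Total = leaves + internal = 94 + 93 = 187

187


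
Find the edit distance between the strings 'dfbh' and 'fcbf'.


Building DP table for s1='dfbh' (len 4) and s2='fcbf' (len 4):
       f  c  b  f
    0  1  2  3  4
  d 1  1  2  3  4
  f 2  1  2  3  3
  b 3  2  2  2  3
  h 4  3  3  3  3
Edit distance = dp[4][4] = 3

3


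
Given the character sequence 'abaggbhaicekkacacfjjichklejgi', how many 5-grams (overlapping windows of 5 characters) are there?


String 'abaggbhaicekkacacfjjichklejgi' has length L = 29.
Number of overlapping n-grams = L - n + 1
Substituting: 29 - 5 + 1 = 25

25


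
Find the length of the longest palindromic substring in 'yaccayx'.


Scanning 'yaccayx' for palindromic substrings.
Substring at positions 0-5: 'yaccay'.
Check: reverse('yaccay') = 'yaccay' -> palindrome confirmed.
Neighbouring characters ('-' / 'x') break symmetry, so it cannot extend further.
No longer palindromic substring exists; longest length = 6

6


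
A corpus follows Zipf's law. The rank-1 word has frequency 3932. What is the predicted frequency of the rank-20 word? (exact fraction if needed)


Zipf's law: freq(rank) = f1 / rank
f1 = 3932, rank = 20
freq = 3932 / 20
GCD(3932, 20) = 4
Simplified: 983/5

983/5
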